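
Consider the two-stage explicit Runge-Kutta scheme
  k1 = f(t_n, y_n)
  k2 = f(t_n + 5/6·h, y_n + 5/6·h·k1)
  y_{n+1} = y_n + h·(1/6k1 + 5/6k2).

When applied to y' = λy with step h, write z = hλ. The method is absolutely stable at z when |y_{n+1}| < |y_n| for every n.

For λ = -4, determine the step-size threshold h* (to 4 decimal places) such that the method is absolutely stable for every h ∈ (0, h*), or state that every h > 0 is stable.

(-1.4400,0); λ=-4 ⇒ h* = (36/25)/4 = 0.3600.

With y'=λy (z=hλ):
  k1=λy_n ⇒ h·k1=z·y_n;  k2=λ(1+5/6z)y_n ⇒ h·k2=z(1+5/6z)y_n
  y_{n+1}/y_n = 1 + 1/6z + 5/6z(1+5/6z) = 1 + z + 25/36z²
  ⇒ R(z) = 1 + z + 25/36z².

Solve |R(x)|<1 on ℝ⁻.
x=-1.14: |R|=0.7625
R=1: x+25/36x²=0 ⇒ x=−36/25=-1.4400; min R=1−1/(4·25/36)=0.6400>−1
Confirm numerically:
  x=-0.909: |R|=0.66481 <1
  x=-0.827: |R|=0.64795 <1
  x=-0.735: |R|=0.64016 <1
  x=-1.865: |R|=1.55043 >1
  x=-1.736: |R|=1.35684 >1
Interval (-1.4400, 0).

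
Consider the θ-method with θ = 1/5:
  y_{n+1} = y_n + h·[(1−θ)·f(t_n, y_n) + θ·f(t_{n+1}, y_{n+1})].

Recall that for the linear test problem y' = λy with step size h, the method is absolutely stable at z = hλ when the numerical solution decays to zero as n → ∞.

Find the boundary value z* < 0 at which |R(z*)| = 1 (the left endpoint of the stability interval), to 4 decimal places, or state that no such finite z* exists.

On y'=λy, z=hλ:
  y_{n+1} = y_n + z·[4/5·y_n + 1/5·y_{n+1}] ⇒ (1 − 1/5z)y_{n+1} = (1 + 4/5z)y_n
  ⇒ R(z) = (1 + 4/5z)/(1 − 1/5z).

Need |R(x)|<1, x<0.
x=-1.04: |R|=0.1391
R=−1: 1+4/5x = −1+1/5x ⇒ -3/5x=2 ⇒ x=2/(-3/5)=-3.3333
Confirm numerically:
  x=-2.604: |R|=0.71226 <1
  x=-2.429: |R|=0.63481 <1
  x=-1.523: |R|=0.16741 <1
  x=-3.843: |R|=1.17291 >1
  x=-3.816: |R|=1.16425 >1
  x=-3.649: |R|=1.10949 >1
Interval (-3.3333, 0).

z* = -3.3333.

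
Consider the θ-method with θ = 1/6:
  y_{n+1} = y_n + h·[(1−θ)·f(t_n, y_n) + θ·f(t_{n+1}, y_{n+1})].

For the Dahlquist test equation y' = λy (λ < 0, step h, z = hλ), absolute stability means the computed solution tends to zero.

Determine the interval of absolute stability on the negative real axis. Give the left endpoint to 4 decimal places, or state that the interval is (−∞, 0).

With y'=λy (z=hλ):
  y_{n+1} = y_n + z·[5/6·y_n + 1/6·y_{n+1}] ⇒ (1 − 1/6z)y_{n+1} = (1 + 5/6z)y_n
  Hence R(z) = (1 + 5/6z)/(1 − 1/6z).

Find x<0 with |R(x)|<1.
x=-0.7: |R|=0.3731
R=−1: 1+5/6x = −1+1/6x ⇒ -2/3x=2 ⇒ x=2/(-2/3)=-3.0000
Confirm numerically:
  x=-2.722: |R|=0.87251 <1
  x=-1.975: |R|=0.48589 <1
  x=-1.906: |R|=0.44650 <1
  x=-1.245: |R|=0.03106 <1
  x=-3.576: |R|=1.24060 >1
  x=-3.268: |R|=1.11567 >1
  x=-3.254: |R|=1.10979 >1
Stable set (-3.0000, 0).

z∈(-3.0000,0).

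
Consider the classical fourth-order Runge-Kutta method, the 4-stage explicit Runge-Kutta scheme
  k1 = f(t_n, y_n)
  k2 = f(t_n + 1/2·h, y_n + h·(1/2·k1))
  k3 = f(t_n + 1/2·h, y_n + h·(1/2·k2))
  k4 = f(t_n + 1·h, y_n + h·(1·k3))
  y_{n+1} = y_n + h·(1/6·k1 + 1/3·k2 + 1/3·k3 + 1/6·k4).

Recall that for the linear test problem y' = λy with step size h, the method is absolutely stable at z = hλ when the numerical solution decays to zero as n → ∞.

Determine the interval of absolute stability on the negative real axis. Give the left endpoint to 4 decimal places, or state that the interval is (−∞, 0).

Set f=λy, z=hλ:
  order 4, 4-stage ⇒ R(z)=1+z+z^2/2+z^3/6+z^4/24
  (e.g. R(-0.91)=0.40703, |R|=0.40703)

Find x<0 with |R(x)|<1.
x=-0.91: |R|=0.4070
|R(-3.18)|=1.7775 |R(-2.19)|=0.4159 |R(-1.46)|=0.2764
Bisect:
  x_lo=-3.5203 |R|=2.8039  x_hi=-0.2289 |R|=0.7954
  mid=-1.87461 |R|=0.29908 →hi
  mid=-2.69744 |R|=0.87542 →hi
  mid=-3.10885 |R|=1.60795 →lo
  mid=-2.90315 |R|=1.19272 →lo
  mid=-2.80029 |R|=1.02285 →lo
  mid=-2.74886 |R|=0.94645 →hi
  mid=-2.77458 |R|=0.98396 →hi
  mid=-2.78743 |R|=1.00323 →lo
  mid=-2.78101 |R|=0.99356 →hi
  mid=-2.78422 |R|=0.99838 →hi
  ...
  [-2.78543,-2.78523] ⇒ x*=-2.7853
Stable set (-2.7853, 0).

z∈(-2.7853,0).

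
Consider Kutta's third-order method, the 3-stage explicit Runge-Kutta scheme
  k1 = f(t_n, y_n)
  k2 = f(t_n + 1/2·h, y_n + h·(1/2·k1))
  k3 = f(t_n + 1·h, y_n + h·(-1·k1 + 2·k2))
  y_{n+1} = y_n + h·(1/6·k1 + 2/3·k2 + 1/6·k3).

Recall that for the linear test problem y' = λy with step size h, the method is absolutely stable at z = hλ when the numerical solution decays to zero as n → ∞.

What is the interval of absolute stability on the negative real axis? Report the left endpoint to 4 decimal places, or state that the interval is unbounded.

With y'=λy (z=hλ):
  order 3, 3-stage ⇒ R(z)=1+z+z^2/2+z^3/6
  (e.g. R(-0.38)=0.68305, |R|=0.68305)

Find x<0 with |R(x)|<1.
x=-0.38: |R|=0.6831
|R(-2.25)|=0.6172 |R(-1.02)|=0.3233 |R(-0.85)|=0.4089
Bisect:
  x_lo=-3.2890 |R|=2.8101  x_hi=-0.3428 |R|=0.7093
  mid=-1.81588 |R|=0.16513 →hi
  mid=-2.55244 |R|=1.06648 →lo
  mid=-2.18416 |R|=0.53550 →hi
  mid=-2.36830 |R|=0.77779 →hi
  mid=-2.46037 |R|=0.91594 →hi
  mid=-2.50641 |R|=0.98961 →hi
  mid=-2.52943 |R|=1.02764 →lo
  mid=-2.51792 |R|=1.00853 →lo
  mid=-2.51216 |R|=0.99904 →hi
  ...
  [-2.51288,-2.51270] ⇒ x*=-2.5127
Stable set (-2.5127, 0).

z∈(-2.5127,0).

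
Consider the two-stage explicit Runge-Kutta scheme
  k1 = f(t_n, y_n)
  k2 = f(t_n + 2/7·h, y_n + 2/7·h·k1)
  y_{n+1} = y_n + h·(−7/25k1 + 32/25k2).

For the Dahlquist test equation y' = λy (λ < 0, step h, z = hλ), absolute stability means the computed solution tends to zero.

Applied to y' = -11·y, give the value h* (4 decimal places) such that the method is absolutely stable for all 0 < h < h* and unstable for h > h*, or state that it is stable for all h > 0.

(-2.7344,0); λ=-11 ⇒ h* = (175/64)/11 = 0.2486.

With y'=λy (z=hλ):
  k1=λy_n ⇒ h·k1=z·y_n;  k2=λ(1+2/7z)y_n ⇒ h·k2=z(1+2/7z)y_n
  y_{n+1}/y_n = 1 − 7/25z + 32/25z(1+2/7z) = 1 + z + 64/175z²
  so R(z) = 1 + z + 64/175z².

Boundary: |R(x)|=1, x<0.
x=-0.99: |R|=0.3684
R=1: x+64/175x²=0 ⇒ x=−175/64=-2.7344; min R=1−1/(4·64/175)=0.3164>−1
Confirm numerically:
  x=-2.552: |R|=0.82979 <1
  x=-2.510: |R|=0.79404 <1
  x=-1.337: |R|=0.31674 <1
  x=-2.998: |R|=1.28904 >1
  x=-2.783: |R|=1.04949 >1
So |R|<1 on (-2.7344, 0).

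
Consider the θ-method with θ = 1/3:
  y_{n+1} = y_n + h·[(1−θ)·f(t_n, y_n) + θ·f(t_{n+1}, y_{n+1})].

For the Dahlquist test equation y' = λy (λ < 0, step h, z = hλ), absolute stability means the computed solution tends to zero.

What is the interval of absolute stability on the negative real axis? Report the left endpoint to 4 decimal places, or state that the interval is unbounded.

z∈(-6.0000,0).

On y'=λy, z=hλ:
  y_{n+1} = y_n + z·[2/3·y_n + 1/3·y_{n+1}] ⇒ (1 − 1/3z)y_{n+1} = (1 + 2/3z)y_n
  ⇒ R(z) = (1 + 2/3z)/(1 − 1/3z).

Need |R(x)|<1, x<0.
x=-1.18: |R|=0.1531
R=−1: 1+2/3x = −1+1/3x ⇒ -1/3x=2 ⇒ x=2/(-1/3)=-6.0000
Confirm numerically:
  x=-5.732: |R|=0.96931 <1
  x=-3.858: |R|=0.68766 <1
  x=-3.516: |R|=0.61878 <1
  x=-6.408: |R|=1.04337 >1
  x=-6.231: |R|=1.02502 >1
  x=-6.137: |R|=1.01499 >1
Interval (-6.0000, 0).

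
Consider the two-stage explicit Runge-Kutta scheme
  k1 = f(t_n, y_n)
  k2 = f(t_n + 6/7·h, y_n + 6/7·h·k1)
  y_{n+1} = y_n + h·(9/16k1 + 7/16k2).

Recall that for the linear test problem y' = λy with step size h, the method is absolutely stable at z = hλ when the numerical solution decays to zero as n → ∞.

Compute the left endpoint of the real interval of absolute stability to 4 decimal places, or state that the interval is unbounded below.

With y'=λy (z=hλ):
  k1=λy_n ⇒ h·k1=z·y_n;  k2=λ(1+6/7z)y_n ⇒ h·k2=z(1+6/7z)y_n
  y_{n+1}/y_n = 1 + 9/16z + 7/16z(1+6/7z) = 1 + z + 3/8z²
  ⇒ R(z) = 1 + z + 3/8z².

Boundary: |R(x)|=1, x<0.
x=-1.67: |R|=0.3758
R=1: x+3/8x²=0 ⇒ x=−8/3=-2.6667; min R=1−1/(4·3/8)=0.3333>−1
Confirm numerically:
  x=-2.497: |R|=0.84113 <1
  x=-2.118: |R|=0.56422 <1
  x=-1.536: |R|=0.34874 <1
  x=-1.351: |R|=0.33345 <1
  x=-3.198: |R|=1.63720 >1
  x=-3.092: |R|=1.49317 >1
  x=-2.785: |R|=1.12358 >1
Stable set (-2.6667, 0).

left endpoint -2.6667.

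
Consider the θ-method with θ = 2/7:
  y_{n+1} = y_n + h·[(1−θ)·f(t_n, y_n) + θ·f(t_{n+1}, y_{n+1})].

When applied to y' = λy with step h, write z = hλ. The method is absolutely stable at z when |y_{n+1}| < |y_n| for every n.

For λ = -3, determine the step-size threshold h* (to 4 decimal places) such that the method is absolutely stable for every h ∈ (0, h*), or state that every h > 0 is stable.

(-4.6667,0); λ=-3 ⇒ h* = (14/3)/3 = 1.5556.

Set f=λy, z=hλ:
  y_{n+1} = y_n + z·[5/7·y_n + 2/7·y_{n+1}] ⇒ (1 − 2/7z)y_{n+1} = (1 + 5/7z)y_n
  so R(z) = (1 + 5/7z)/(1 − 2/7z).

Boundary: |R(x)|=1, x<0.
x=-1.16: |R|=0.1288
R=−1: 1+5/7x = −1+2/7x ⇒ -3/7x=2 ⇒ x=2/(-3/7)=-4.6667
Confirm numerically:
  x=-4.316: |R|=0.93270 <1
  x=-4.314: |R|=0.93230 <1
  x=-2.192: |R|=0.34786 <1
  x=-1.874: |R|=0.22051 <1
  x=-5.179: |R|=1.08855 >1
  x=-5.087: |R|=1.07342 >1
  x=-4.750: |R|=1.01515 >1
So |R|<1 on (-4.6667, 0).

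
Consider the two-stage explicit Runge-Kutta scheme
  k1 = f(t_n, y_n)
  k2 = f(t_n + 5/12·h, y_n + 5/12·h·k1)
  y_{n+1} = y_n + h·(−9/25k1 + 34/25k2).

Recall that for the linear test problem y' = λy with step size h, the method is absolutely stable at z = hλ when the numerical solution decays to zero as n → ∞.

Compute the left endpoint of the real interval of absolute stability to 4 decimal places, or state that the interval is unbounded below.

z* = -1.7647.

With y'=λy (z=hλ):
  k1=λy_n ⇒ h·k1=z·y_n;  k2=λ(1+5/12z)y_n ⇒ h·k2=z(1+5/12z)y_n
  y_{n+1}/y_n = 1 − 9/25z + 34/25z(1+5/12z) = 1 + z + 17/30z²
  Hence R(z) = 1 + z + 17/30z².

Need |R(x)|<1, x<0.
x=-0.86: |R|=0.5591
R=1: x+17/30x²=0 ⇒ x=−30/17=-1.7647; min R=1−1/(4·17/30)=0.5588>−1
Confirm numerically:
  x=-1.669: |R|=0.90948 <1
  x=-1.601: |R|=0.85148 <1
  x=-1.015: |R|=0.56879 <1
  x=-2.317: |R|=1.72514 >1
  x=-2.019: |R|=1.29094 >1
Interval (-1.7647, 0).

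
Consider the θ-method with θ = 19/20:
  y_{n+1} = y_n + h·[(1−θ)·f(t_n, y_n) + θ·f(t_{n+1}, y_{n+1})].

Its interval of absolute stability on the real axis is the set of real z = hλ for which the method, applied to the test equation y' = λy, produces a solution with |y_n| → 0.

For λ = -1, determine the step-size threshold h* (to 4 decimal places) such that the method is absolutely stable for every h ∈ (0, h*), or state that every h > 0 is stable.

(−∞, 0) — no finite endpoint. Any h>0 works for λ=-1.

Set f=λy, z=hλ:
  y_{n+1} = y_n + z·[1/20·y_n + 19/20·y_{n+1}] ⇒ (1 − 19/20z)y_{n+1} = (1 + 1/20z)y_n
  R(z) = (1 + 1/20z)/(1 − 19/20z).

Solve |R(x)|<1 on ℝ⁻.
x=-1.34: |R|=0.4105
x=-2: |R|=0.3103
x=-10: |R|=0.0476
x=-100: |R|=0.0417
θ=19/20≥1/2 ⇒ |1+1/20x|<|1−19/20x| ∀x<0 ⇒ unbounded interval.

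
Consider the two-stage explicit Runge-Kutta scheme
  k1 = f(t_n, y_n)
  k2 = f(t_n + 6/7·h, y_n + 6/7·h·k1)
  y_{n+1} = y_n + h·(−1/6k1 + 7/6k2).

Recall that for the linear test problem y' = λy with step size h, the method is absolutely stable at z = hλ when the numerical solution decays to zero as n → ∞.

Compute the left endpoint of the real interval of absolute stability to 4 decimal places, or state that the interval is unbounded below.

z* = -1.0000.

With y'=λy (z=hλ):
  k1=λy_n ⇒ h·k1=z·y_n;  k2=λ(1+6/7z)y_n ⇒ h·k2=z(1+6/7z)y_n
  y_{n+1}/y_n = 1 − 1/6z + 7/6z(1+6/7z) = 1 + z + z²
  ⇒ R(z) = 1 + z + z².

Need |R(x)|<1, x<0.
x=-0.73: |R|=0.8029
R=1: x+1x²=0 ⇒ x=−1=-1.0000; min R=1−1/(4·1)=0.7500>−1
Confirm numerically:
  x=-0.977: |R|=0.97753 <1
  x=-0.973: |R|=0.97373 <1
  x=-0.826: |R|=0.85628 <1
  x=-1.230: |R|=1.28290 >1
  x=-1.169: |R|=1.19756 >1
Interval (-1.0000, 0).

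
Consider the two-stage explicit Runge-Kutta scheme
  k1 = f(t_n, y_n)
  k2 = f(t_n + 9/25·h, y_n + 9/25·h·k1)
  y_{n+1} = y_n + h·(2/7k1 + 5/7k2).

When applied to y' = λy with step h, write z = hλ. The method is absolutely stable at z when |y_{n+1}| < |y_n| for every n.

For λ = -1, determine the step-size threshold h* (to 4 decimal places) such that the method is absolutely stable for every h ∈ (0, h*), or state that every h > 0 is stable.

On y'=λy, z=hλ:
  k1=λy_n ⇒ h·k1=z·y_n;  k2=λ(1+9/25z)y_n ⇒ h·k2=z(1+9/25z)y_n
  y_{n+1}/y_n = 1 + 2/7z + 5/7z(1+9/25z) = 1 + z + 9/35z²
  ⇒ R(z) = 1 + z + 9/35z².

Solve |R(x)|<1 on ℝ⁻.
x=-0.74: |R|=0.4008
R=1: x+9/35x²=0 ⇒ x=−35/9=-3.8889; min R=1−1/(4·9/35)=0.0278>−1
Confirm numerically:
  x=-3.852: |R|=0.96346 <1
  x=-3.157: |R|=0.40585 <1
  x=-2.927: |R|=0.27603 <1
  x=-4.405: |R|=1.58461 >1
  x=-4.275: |R|=1.42445 >1
Stable set (-3.8889, 0).

(-3.8889,0); λ=-1 ⇒ h* = (35/9)/1 = 3.8889.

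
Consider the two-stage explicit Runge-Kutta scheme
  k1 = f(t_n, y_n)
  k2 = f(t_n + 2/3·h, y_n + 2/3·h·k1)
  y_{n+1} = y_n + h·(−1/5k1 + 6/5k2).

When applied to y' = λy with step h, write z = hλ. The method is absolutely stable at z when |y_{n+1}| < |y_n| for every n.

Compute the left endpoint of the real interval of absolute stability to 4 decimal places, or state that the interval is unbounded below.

Test eqn y'=λy, z=hλ:
  k1=λy_n ⇒ h·k1=z·y_n;  k2=λ(1+2/3z)y_n ⇒ h·k2=z(1+2/3z)y_n
  y_{n+1}/y_n = 1 − 1/5z + 6/5z(1+2/3z) = 1 + z + 4/5z²
  Hence R(z) = 1 + z + 4/5z².

Find x<0 with |R(x)|<1.
x=-1.34: |R|=1.0965
R=1: x+4/5x²=0 ⇒ x=−5/4=-1.2500; min R=1−1/(4·4/5)=0.6875>−1
Confirm numerically:
  x=-0.995: |R|=0.79702 <1
  x=-0.862: |R|=0.73244 <1
  x=-0.747: |R|=0.69941 <1
  x=-0.505: |R|=0.69902 <1
  x=-1.581: |R|=1.41865 >1
  x=-1.468: |R|=1.25602 >1
Interval (-1.2500, 0).

left endpoint -1.2500.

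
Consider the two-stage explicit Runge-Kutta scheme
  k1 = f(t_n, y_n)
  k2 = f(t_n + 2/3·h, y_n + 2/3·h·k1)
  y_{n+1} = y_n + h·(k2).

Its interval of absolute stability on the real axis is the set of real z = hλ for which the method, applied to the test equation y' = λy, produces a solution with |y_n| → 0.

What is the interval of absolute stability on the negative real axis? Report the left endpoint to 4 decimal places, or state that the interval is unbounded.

z∈(-1.5000,0).

On y'=λy, z=hλ:
  k1=λy_n ⇒ h·k1=z·y_n;  k2=λ(1+2/3z)y_n ⇒ h·k2=z(1+2/3z)y_n
  y_{n+1}/y_n = 1 + z(1+2/3z) = 1 + z + 2/3z²
  so R(z) = 1 + z + 2/3z².

Solve |R(x)|<1 on ℝ⁻.
x=-0.78: |R|=0.6256
R=1: x+2/3x²=0 ⇒ x=−3/2=-1.5000; min R=1−1/(4·2/3)=0.6250>−1
Confirm numerically:
  x=-1.159: |R|=0.73652 <1
  x=-0.713: |R|=0.62591 <1
  x=-0.632: |R|=0.63428 <1
  x=-0.604: |R|=0.63921 <1
  x=-1.729: |R|=1.26396 >1
  x=-1.681: |R|=1.20284 >1
  x=-1.610: |R|=1.11807 >1
Stable set (-1.5000, 0).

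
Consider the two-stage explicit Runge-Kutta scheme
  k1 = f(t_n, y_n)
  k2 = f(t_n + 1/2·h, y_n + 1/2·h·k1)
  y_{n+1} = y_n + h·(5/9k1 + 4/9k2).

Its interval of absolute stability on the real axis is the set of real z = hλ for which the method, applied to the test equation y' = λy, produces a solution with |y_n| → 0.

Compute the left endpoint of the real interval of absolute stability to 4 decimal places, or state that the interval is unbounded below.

On y'=λy, z=hλ:
  k1=λy_n ⇒ h·k1=z·y_n;  k2=λ(1+1/2z)y_n ⇒ h·k2=z(1+1/2z)y_n
  y_{n+1}/y_n = 1 + 5/9z + 4/9z(1+1/2z) = 1 + z + 2/9z²
  R(z) = 1 + z + 2/9z².

Need |R(x)|<1, x<0.
x=-0.86: |R|=0.3044
R=1: x+2/9x²=0 ⇒ x=−9/2=-4.5000; min R=1−1/(4·2/9)=-0.1250>−1
Confirm numerically:
  x=-3.008: |R|=0.00268 <1
  x=-2.798: |R|=0.05827 <1
  x=-2.435: |R|=0.11739 <1
  x=-1.816: |R|=0.08314 <1
  x=-5.097: |R|=1.67620 >1
  x=-4.716: |R|=1.22637 >1
So |R|<1 on (-4.5000, 0).

left endpoint -4.5000.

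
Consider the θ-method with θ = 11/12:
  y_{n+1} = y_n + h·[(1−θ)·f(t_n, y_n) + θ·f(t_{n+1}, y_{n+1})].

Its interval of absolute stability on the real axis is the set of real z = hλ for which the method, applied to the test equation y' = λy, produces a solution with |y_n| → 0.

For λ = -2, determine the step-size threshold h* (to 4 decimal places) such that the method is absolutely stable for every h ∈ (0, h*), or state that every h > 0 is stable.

unbounded; (−∞, 0). Any h>0 works for λ=-2.

With y'=λy (z=hλ):
  y_{n+1} = y_n + z·[1/12·y_n + 11/12·y_{n+1}] ⇒ (1 − 11/12z)y_{n+1} = (1 + 1/12z)y_n
  ⇒ R(z) = (1 + 1/12z)/(1 − 11/12z).

Need |R(x)|<1, x<0.
x=-0.74: |R|=0.5591
x=-2: |R|=0.2941
x=-10: |R|=0.0164
x=-100: |R|=0.0791
θ=11/12≥1/2 ⇒ |1+1/12x|<|1−11/12x| ∀x<0 ⇒ interval (−∞,0).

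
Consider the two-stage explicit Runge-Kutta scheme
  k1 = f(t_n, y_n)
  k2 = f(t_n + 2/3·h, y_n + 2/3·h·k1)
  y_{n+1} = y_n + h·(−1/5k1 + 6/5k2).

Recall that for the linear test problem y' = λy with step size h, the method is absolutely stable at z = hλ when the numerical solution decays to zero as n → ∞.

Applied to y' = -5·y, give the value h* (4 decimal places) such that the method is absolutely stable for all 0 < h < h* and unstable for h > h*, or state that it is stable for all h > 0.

(-1.2500,0); λ=-5 ⇒ h* = (5/4)/5 = 0.2500.

On y'=λy, z=hλ:
  k1=λy_n ⇒ h·k1=z·y_n;  k2=λ(1+2/3z)y_n ⇒ h·k2=z(1+2/3z)y_n
  y_{n+1}/y_n = 1 − 1/5z + 6/5z(1+2/3z) = 1 + z + 4/5z²
  so R(z) = 1 + z + 4/5z².

Boundary: |R(x)|=1, x<0.
x=-1.46: |R|=1.2453
R=1: x+4/5x²=0 ⇒ x=−5/4=-1.2500; min R=1−1/(4·4/5)=0.6875>−1
Confirm numerically:
  x=-1.038: |R|=0.82396 <1
  x=-0.859: |R|=0.73130 <1
  x=-0.843: |R|=0.72552 <1
  x=-0.628: |R|=0.68751 <1
  x=-1.707: |R|=1.62408 >1
  x=-1.476: |R|=1.26686 >1
Stable set (-1.2500, 0).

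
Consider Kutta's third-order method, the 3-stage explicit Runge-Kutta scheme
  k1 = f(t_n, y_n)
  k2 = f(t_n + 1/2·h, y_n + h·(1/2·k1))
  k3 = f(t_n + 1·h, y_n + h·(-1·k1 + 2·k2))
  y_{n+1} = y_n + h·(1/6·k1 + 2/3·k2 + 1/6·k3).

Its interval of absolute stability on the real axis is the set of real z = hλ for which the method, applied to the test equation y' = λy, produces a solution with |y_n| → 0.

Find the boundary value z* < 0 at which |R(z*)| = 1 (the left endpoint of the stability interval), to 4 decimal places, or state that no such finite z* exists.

left endpoint -2.5127.

On y'=λy, z=hλ:
  order 3, 3-stage ⇒ R(z)=1+z+z^2/2+z^3/6
  (e.g. R(-1.27)=0.19505, |R|=0.19505)

Find x<0 with |R(x)|<1.
x=-1.27: |R|=0.1951
|R(-1.42)|=0.1110 |R(-1.41)|=0.1168 |R(-0.96)|=0.3533
Bisect:
  x_lo=-2.8935 |R|=1.7450  x_hi=-0.3148 |R|=0.7295
  mid=-1.60418 |R|=0.00551 →hi
  mid=-2.24886 |R|=0.61573 →hi
  mid=-2.57120 |R|=1.09873 →lo
  mid=-2.41003 |R|=0.83892 →hi
  mid=-2.49062 |R|=0.96399 →hi
  mid=-2.53091 |R|=1.03012 →lo
  mid=-2.51076 |R|=0.99674 →hi
  mid=-2.52084 |R|=1.01335 →lo
  mid=-2.51580 |R|=1.00503 →lo
  mid=-2.51328 |R|=1.00088 →lo
  ...
  [-2.51281,-2.51265] ⇒ x*=-2.5127
So |R|<1 on (-2.5127, 0).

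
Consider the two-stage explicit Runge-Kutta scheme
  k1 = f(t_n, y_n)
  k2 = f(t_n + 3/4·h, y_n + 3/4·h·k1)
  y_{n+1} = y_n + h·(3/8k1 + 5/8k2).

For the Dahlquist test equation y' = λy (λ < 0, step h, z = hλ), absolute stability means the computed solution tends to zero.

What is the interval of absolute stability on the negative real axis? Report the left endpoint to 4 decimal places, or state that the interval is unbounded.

z∈(-2.1333,0).

Test eqn y'=λy, z=hλ:
  k1=λy_n ⇒ h·k1=z·y_n;  k2=λ(1+3/4z)y_n ⇒ h·k2=z(1+3/4z)y_n
  y_{n+1}/y_n = 1 + 3/8z + 5/8z(1+3/4z) = 1 + z + 15/32z²
  Hence R(z) = 1 + z + 15/32z².

Boundary: |R(x)|=1, x<0.
x=-0.49: |R|=0.6225
R=1: x+15/32x²=0 ⇒ x=−32/15=-2.1333; min R=1−1/(4·15/32)=0.4667>−1
Confirm numerically:
  x=-2.075: |R|=0.94326 <1
  x=-1.458: |R|=0.53845 <1
  x=-1.032: |R|=0.46723 <1
  x=-2.693: |R|=1.70649 >1
  x=-2.543: |R|=1.48834 >1
  x=-2.257: |R|=1.13084 >1
Stable set (-2.1333, 0).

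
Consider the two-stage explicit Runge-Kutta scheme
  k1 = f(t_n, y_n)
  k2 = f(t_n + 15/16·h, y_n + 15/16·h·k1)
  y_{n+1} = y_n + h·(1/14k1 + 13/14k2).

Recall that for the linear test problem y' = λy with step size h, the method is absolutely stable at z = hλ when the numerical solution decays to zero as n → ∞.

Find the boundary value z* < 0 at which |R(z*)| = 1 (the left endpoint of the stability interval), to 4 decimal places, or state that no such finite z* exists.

z* = -1.1487.

Test eqn y'=λy, z=hλ:
  k1=λy_n ⇒ h·k1=z·y_n;  k2=λ(1+15/16z)y_n ⇒ h·k2=z(1+15/16z)y_n
  y_{n+1}/y_n = 1 + 1/14z + 13/14z(1+15/16z) = 1 + z + 195/224z²
  R(z) = 1 + z + 195/224z².

Boundary: |R(x)|=1, x<0.
x=-0.57: |R|=0.7128
R=1: x+195/224x²=0 ⇒ x=−224/195=-1.1487; min R=1−1/(4·195/224)=0.7128>−1
Confirm numerically:
  x=-0.865: |R|=0.78636 <1
  x=-0.683: |R|=0.72310 <1
  x=-0.681: |R|=0.72272 <1
  x=-1.579: |R|=1.59146 >1
  x=-1.373: |R|=1.26807 >1
  x=-1.253: |R|=1.11375 >1
So |R|<1 on (-1.1487, 0).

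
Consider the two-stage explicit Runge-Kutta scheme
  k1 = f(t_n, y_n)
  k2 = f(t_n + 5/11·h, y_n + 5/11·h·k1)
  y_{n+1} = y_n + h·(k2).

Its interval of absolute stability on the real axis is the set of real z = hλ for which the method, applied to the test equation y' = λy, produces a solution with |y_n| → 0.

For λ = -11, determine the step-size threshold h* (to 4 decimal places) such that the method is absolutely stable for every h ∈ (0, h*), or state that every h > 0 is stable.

(-2.2000,0); λ=-11 ⇒ h* = (11/5)/11 = 0.2000.

On y'=λy, z=hλ:
  k1=λy_n ⇒ h·k1=z·y_n;  k2=λ(1+5/11z)y_n ⇒ h·k2=z(1+5/11z)y_n
  y_{n+1}/y_n = 1 + z(1+5/11z) = 1 + z + 5/11z²
  so R(z) = 1 + z + 5/11z².

Boundary: |R(x)|=1, x<0.
x=-0.84: |R|=0.4807
R=1: x+5/11x²=0 ⇒ x=−11/5=-2.2000; min R=1−1/(4·5/11)=0.4500>−1
Confirm numerically:
  x=-2.110: |R|=0.91368 <1
  x=-1.426: |R|=0.49831 <1
  x=-1.310: |R|=0.47005 <1
  x=-2.785: |R|=1.74056 >1
  x=-2.709: |R|=1.62676 >1
  x=-2.484: |R|=1.32066 >1
Interval (-2.2000, 0).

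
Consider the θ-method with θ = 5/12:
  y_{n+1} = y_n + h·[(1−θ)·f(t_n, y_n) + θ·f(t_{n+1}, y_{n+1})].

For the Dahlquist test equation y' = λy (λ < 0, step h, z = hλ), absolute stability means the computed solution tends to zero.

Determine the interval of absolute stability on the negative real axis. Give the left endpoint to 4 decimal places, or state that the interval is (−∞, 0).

On y'=λy, z=hλ:
  y_{n+1} = y_n + z·[7/12·y_n + 5/12·y_{n+1}] ⇒ (1 − 5/12z)y_{n+1} = (1 + 7/12z)y_n
  Hence R(z) = (1 + 7/12z)/(1 − 5/12z).

Find x<0 with |R(x)|<1.
x=-1.73: |R|=0.0053
R=−1: 1+7/12x = −1+5/12x ⇒ -1/6x=2 ⇒ x=2/(-1/6)=-12.0000
Confirm numerically:
  x=-10.915: |R|=0.96741 <1
  x=-9.852: |R|=0.92987 <1
  x=-8.248: |R|=0.85905 <1
  x=-5.025: |R|=0.62424 <1
  x=-12.404: |R|=1.01092 >1
  x=-12.175: |R|=1.00480 >1
  x=-12.090: |R|=1.00248 >1
Stable set (-12.0000, 0).

(-12.0000, 0).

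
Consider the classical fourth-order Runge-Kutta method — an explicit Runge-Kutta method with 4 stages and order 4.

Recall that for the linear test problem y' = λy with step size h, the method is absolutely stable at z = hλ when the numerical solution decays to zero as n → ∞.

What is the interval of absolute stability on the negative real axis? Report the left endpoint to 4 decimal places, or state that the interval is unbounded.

Set f=λy, z=hλ:
  order 4, 4-stage ⇒ R(z)=1+z+z^2/2+z^3/6+z^4/24
  (e.g. R(-0.54)=0.58310, |R|=0.58310)

Need |R(x)|<1, x<0.
x=-0.54: |R|=0.5831
|R(-3.1)|=1.5878 |R(-2.18)|=0.4105 |R(-1.11)|=0.3414
Bisect:
  x_lo=-3.0903 |R|=1.5661  x_hi=-0.3937 |R|=0.6747
  mid=-1.74201 |R|=0.27794 →hi
  mid=-2.41618 |R|=0.57192 →hi
  mid=-2.75326 |R|=0.95277 →hi
  mid=-2.92180 |R|=1.22609 →lo
  mid=-2.83753 |R|=1.08166 →lo
  mid=-2.79540 |R|=1.01534 →lo
  mid=-2.77433 |R|=0.98359 →hi
  mid=-2.78486 |R|=0.99935 →hi
  mid=-2.79013 |R|=1.00732 →lo
  mid=-2.78750 |R|=1.00333 →lo
  ...
  [-2.78536,-2.78519] ⇒ x*=-2.7853
Stable set (-2.7853, 0).

(-2.7853, 0).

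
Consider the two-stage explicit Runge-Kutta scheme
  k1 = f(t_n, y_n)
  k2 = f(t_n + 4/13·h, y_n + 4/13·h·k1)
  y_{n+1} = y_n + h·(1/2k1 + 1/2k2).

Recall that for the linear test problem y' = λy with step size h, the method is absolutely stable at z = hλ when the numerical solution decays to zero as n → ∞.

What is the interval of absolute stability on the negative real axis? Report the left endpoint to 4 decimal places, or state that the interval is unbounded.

With y'=λy (z=hλ):
  k1=λy_n ⇒ h·k1=z·y_n;  k2=λ(1+4/13z)y_n ⇒ h·k2=z(1+4/13z)y_n
  y_{n+1}/y_n = 1 + 1/2z + 1/2z(1+4/13z) = 1 + z + 2/13z²
  R(z) = 1 + z + 2/13z².

Solve |R(x)|<1 on ℝ⁻.
x=-0.71: |R|=0.3676
R=1: x+2/13x²=0 ⇒ x=−13/2=-6.5000; min R=1−1/(4·2/13)=-0.6250>−1
Confirm numerically:
  x=-5.429: |R|=0.10547 <1
  x=-5.190: |R|=0.04598 <1
  x=-3.597: |R|=0.60648 <1
  x=-3.513: |R|=0.61436 <1
  x=-7.058: |R|=1.60590 >1
  x=-7.001: |R|=1.53962 >1
So |R|<1 on (-6.5000, 0).

z∈(-6.5000,0).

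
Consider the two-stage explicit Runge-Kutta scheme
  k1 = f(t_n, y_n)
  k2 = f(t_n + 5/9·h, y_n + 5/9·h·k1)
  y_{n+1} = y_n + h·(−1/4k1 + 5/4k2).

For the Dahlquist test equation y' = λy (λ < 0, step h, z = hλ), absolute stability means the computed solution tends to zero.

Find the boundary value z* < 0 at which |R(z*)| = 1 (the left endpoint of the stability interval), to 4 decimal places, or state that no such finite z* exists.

Set f=λy, z=hλ:
  k1=λy_n ⇒ h·k1=z·y_n;  k2=λ(1+5/9z)y_n ⇒ h·k2=z(1+5/9z)y_n
  y_{n+1}/y_n = 1 − 1/4z + 5/4z(1+5/9z) = 1 + z + 25/36z²
  so R(z) = 1 + z + 25/36z².

Boundary: |R(x)|=1, x<0.
x=-1.07: |R|=0.7251
R=1: x+25/36x²=0 ⇒ x=−36/25=-1.4400; min R=1−1/(4·25/36)=0.6400>−1
Confirm numerically:
  x=-1.200: |R|=0.80000 <1
  x=-1.169: |R|=0.78000 <1
  x=-0.978: |R|=0.68622 <1
  x=-0.916: |R|=0.66668 <1
  x=-1.840: |R|=1.51111 >1
  x=-1.827: |R|=1.49101 >1
So |R|<1 on (-1.4400, 0).

left endpoint -1.4400.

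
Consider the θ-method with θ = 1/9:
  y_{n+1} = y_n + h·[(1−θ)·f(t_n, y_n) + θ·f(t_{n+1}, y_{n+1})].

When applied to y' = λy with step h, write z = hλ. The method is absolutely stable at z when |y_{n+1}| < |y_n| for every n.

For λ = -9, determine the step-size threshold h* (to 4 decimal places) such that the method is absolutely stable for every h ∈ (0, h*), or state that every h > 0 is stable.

Set f=λy, z=hλ:
  y_{n+1} = y_n + z·[8/9·y_n + 1/9·y_{n+1}] ⇒ (1 − 1/9z)y_{n+1} = (1 + 8/9z)y_n
  Hence R(z) = (1 + 8/9z)/(1 − 1/9z).

Boundary: |R(x)|=1, x<0.
x=-1.1: |R|=0.0198
R=−1: 1+8/9x = −1+1/9x ⇒ -7/9x=2 ⇒ x=2/(-7/9)=-2.5714
Confirm numerically:
  x=-2.011: |R|=0.64372 <1
  x=-1.838: |R|=0.52630 <1
  x=-1.070: |R|=0.04369 <1
  x=-1.035: |R|=0.07175 <1
  x=-2.859: |R|=1.16974 >1
  x=-2.759: |R|=1.11166 >1
  x=-2.708: |R|=1.08165 >1
Stable set (-2.5714, 0).

(-2.5714,0); λ=-9 ⇒ h* = (18/7)/9 = 0.2857.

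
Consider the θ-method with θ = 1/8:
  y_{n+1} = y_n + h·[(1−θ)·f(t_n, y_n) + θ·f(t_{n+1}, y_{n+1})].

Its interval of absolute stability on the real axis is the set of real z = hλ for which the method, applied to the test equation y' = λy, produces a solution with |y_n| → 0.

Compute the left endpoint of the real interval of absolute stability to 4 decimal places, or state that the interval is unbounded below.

left endpoint -2.6667.

Set f=λy, z=hλ:
  y_{n+1} = y_n + z·[7/8·y_n + 1/8·y_{n+1}] ⇒ (1 − 1/8z)y_{n+1} = (1 + 7/8z)y_n
  so R(z) = (1 + 7/8z)/(1 − 1/8z).

Need |R(x)|<1, x<0.
x=-1.08: |R|=0.0485
R=−1: 1+7/8x = −1+1/8x ⇒ -3/4x=2 ⇒ x=2/(-3/4)=-2.6667
Confirm numerically:
  x=-2.638: |R|=0.98383 <1
  x=-1.693: |R|=0.39730 <1
  x=-1.157: |R|=0.01081 <1
  x=-3.180: |R|=1.27549 >1
  x=-2.930: |R|=1.14456 >1
  x=-2.708: |R|=1.02316 >1
Stable set (-2.6667, 0).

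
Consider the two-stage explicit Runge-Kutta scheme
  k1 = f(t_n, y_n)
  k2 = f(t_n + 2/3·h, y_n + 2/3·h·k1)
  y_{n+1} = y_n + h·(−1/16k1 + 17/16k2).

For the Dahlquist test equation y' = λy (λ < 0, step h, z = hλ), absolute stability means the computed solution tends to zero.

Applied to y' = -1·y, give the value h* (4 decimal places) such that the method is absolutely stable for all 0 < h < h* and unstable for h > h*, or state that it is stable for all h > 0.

With y'=λy (z=hλ):
  k1=λy_n ⇒ h·k1=z·y_n;  k2=λ(1+2/3z)y_n ⇒ h·k2=z(1+2/3z)y_n
  y_{n+1}/y_n = 1 − 1/16z + 17/16z(1+2/3z) = 1 + z + 17/24z²
  ⇒ R(z) = 1 + z + 17/24z².

Solve |R(x)|<1 on ℝ⁻.
x=-0.8: |R|=0.6533
R=1: x+17/24x²=0 ⇒ x=−24/17=-1.4118; min R=1−1/(4·17/24)=0.6471>−1
Confirm numerically:
  x=-1.269: |R|=0.87167 <1
  x=-0.812: |R|=0.65504 <1
  x=-0.787: |R|=0.65172 <1
  x=-1.841: |R|=1.55974 >1
  x=-1.713: |R|=1.36551 >1
So |R|<1 on (-1.4118, 0).

(-1.4118,0); λ=-1 ⇒ h* = (24/17)/1 = 1.4118.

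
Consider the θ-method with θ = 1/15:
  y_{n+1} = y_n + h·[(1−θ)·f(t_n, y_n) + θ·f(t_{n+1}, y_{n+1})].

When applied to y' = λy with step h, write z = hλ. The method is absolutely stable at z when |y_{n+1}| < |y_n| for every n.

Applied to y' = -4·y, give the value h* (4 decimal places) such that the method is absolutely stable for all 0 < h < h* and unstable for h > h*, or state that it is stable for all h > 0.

Test eqn y'=λy, z=hλ:
  y_{n+1} = y_n + z·[14/15·y_n + 1/15·y_{n+1}] ⇒ (1 − 1/15z)y_{n+1} = (1 + 14/15z)y_n
  Hence R(z) = (1 + 14/15z)/(1 − 1/15z).

Boundary: |R(x)|=1, x<0.
x=-1.02: |R|=0.0449
R=−1: 1+14/15x = −1+1/15x ⇒ -13/15x=2 ⇒ x=2/(-13/15)=-2.3077
Confirm numerically:
  x=-2.048: |R|=0.80197 <1
  x=-2.046: |R|=0.80042 <1
  x=-1.453: |R|=0.32468 <1
  x=-0.963: |R|=0.09509 <1
  x=-2.842: |R|=1.38931 >1
  x=-2.569: |R|=1.19335 >1
So |R|<1 on (-2.3077, 0).

(-2.3077,0); λ=-4 ⇒ h* = (30/13)/4 = 0.5769.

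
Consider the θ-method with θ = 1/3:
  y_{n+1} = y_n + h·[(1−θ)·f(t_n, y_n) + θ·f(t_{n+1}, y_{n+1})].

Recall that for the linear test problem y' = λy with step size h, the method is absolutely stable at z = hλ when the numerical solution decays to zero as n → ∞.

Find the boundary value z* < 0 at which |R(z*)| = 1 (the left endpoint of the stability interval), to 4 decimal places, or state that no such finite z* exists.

z* = -6.0000.

With y'=λy (z=hλ):
  y_{n+1} = y_n + z·[2/3·y_n + 1/3·y_{n+1}] ⇒ (1 − 1/3z)y_{n+1} = (1 + 2/3z)y_n
  Hence R(z) = (1 + 2/3z)/(1 − 1/3z).

Find x<0 with |R(x)|<1.
x=-1.26: |R|=0.1127
R=−1: 1+2/3x = −1+1/3x ⇒ -1/3x=2 ⇒ x=2/(-1/3)=-6.0000
Confirm numerically:
  x=-5.603: |R|=0.95385 <1
  x=-4.076: |R|=0.72809 <1
  x=-3.091: |R|=0.52241 <1
  x=-6.545: |R|=1.05710 >1
  x=-6.419: |R|=1.04448 >1
So |R|<1 on (-6.0000, 0).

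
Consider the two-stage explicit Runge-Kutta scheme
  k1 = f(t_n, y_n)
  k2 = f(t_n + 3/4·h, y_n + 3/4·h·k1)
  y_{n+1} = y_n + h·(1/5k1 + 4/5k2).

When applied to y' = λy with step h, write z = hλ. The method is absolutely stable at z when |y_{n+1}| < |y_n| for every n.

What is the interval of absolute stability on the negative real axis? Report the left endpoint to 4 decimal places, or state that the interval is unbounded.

Test eqn y'=λy, z=hλ:
  k1=λy_n ⇒ h·k1=z·y_n;  k2=λ(1+3/4z)y_n ⇒ h·k2=z(1+3/4z)y_n
  y_{n+1}/y_n = 1 + 1/5z + 4/5z(1+3/4z) = 1 + z + 3/5z²
  Hence R(z) = 1 + z + 3/5z².

Find x<0 with |R(x)|<1.
x=-0.93: |R|=0.5889
R=1: x+3/5x²=0 ⇒ x=−5/3=-1.6667; min R=1−1/(4·3/5)=0.5833>−1
Confirm numerically:
  x=-1.418: |R|=0.78843 <1
  x=-1.129: |R|=0.63578 <1
  x=-1.044: |R|=0.60996 <1
  x=-0.985: |R|=0.59713 <1
  x=-2.203: |R|=1.70893 >1
  x=-2.110: |R|=1.56126 >1
  x=-1.923: |R|=1.29576 >1
Stable set (-1.6667, 0).

z∈(-1.6667,0).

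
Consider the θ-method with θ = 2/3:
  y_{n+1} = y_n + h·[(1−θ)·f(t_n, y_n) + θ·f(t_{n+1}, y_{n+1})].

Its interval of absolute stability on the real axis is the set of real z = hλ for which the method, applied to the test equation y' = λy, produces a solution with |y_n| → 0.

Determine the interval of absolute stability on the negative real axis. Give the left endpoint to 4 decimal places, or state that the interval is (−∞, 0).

(−∞, 0) — no finite endpoint.

Set f=λy, z=hλ:
  y_{n+1} = y_n + z·[1/3·y_n + 2/3·y_{n+1}] ⇒ (1 − 2/3z)y_{n+1} = (1 + 1/3z)y_n
  R(z) = (1 + 1/3z)/(1 − 2/3z).

Boundary: |R(x)|=1, x<0.
x=-1.61: |R|=0.2235
x=-2: |R|=0.1429
x=-10: |R|=0.3043
x=-100: |R|=0.4778
θ=2/3≥1/2 ⇒ |1+1/3x|<|1−2/3x| ∀x<0 ⇒ stable on all of ℝ⁻.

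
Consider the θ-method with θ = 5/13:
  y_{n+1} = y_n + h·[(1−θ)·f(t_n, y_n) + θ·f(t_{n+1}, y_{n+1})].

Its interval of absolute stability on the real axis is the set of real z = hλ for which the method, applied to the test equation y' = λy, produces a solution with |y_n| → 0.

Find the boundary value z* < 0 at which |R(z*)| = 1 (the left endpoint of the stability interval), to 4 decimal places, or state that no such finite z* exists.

On y'=λy, z=hλ:
  y_{n+1} = y_n + z·[8/13·y_n + 5/13·y_{n+1}] ⇒ (1 − 5/13z)y_{n+1} = (1 + 8/13z)y_n
  Hence R(z) = (1 + 8/13z)/(1 − 5/13z).

Boundary: |R(x)|=1, x<0.
x=-1.36: |R|=0.1071
R=−1: 1+8/13x = −1+5/13x ⇒ -3/13x=2 ⇒ x=2/(-3/13)=-8.6667
Confirm numerically:
  x=-7.645: |R|=0.94017 <1
  x=-6.149: |R|=0.82734 <1
  x=-5.663: |R|=0.78190 <1
  x=-4.973: |R|=0.70736 <1
  x=-9.218: |R|=1.02799 >1
  x=-8.893: |R|=1.01182 >1
  x=-8.801: |R|=1.00707 >1
Stable set (-8.6667, 0).

left endpoint -8.6667.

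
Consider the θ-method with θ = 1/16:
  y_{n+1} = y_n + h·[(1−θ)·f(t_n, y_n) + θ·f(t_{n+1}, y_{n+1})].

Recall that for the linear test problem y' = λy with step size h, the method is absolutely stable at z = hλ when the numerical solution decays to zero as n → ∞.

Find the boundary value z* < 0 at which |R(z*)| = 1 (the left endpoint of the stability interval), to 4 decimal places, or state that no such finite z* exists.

With y'=λy (z=hλ):
  y_{n+1} = y_n + z·[15/16·y_n + 1/16·y_{n+1}] ⇒ (1 − 1/16z)y_{n+1} = (1 + 15/16z)y_n
  Hence R(z) = (1 + 15/16z)/(1 − 1/16z).

Solve |R(x)|<1 on ℝ⁻.
x=-1.19: |R|=0.1076
R=−1: 1+15/16x = −1+1/16x ⇒ -7/8x=2 ⇒ x=2/(-7/8)=-2.2857
Confirm numerically:
  x=-1.629: |R|=0.47847 <1
  x=-1.260: |R|=0.16802 <1
  x=-1.003: |R|=0.05617 <1
  x=-2.732: |R|=1.33355 >1
  x=-2.507: |R|=1.16740 >1
  x=-2.496: |R|=1.15917 >1
So |R|<1 on (-2.2857, 0).

z* = -2.2857.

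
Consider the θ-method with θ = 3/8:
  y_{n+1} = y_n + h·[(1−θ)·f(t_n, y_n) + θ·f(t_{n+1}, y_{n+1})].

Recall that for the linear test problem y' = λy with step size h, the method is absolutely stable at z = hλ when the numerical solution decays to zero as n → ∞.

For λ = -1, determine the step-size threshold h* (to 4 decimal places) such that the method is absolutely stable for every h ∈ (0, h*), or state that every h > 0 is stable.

Set f=λy, z=hλ:
  y_{n+1} = y_n + z·[5/8·y_n + 3/8·y_{n+1}] ⇒ (1 − 3/8z)y_{n+1} = (1 + 5/8z)y_n
  Hence R(z) = (1 + 5/8z)/(1 − 3/8z).

Need |R(x)|<1, x<0.
x=-1.1: |R|=0.2212
R=−1: 1+5/8x = −1+3/8x ⇒ -1/4x=2 ⇒ x=2/(-1/4)=-8.0000
Confirm numerically:
  x=-7.182: |R|=0.94463 <1
  x=-4.601: |R|=0.68821 <1
  x=-3.855: |R|=0.57628 <1
  x=-8.484: |R|=1.02894 >1
  x=-8.119: |R|=1.00736 >1
Interval (-8.0000, 0).

(-8.0000,0); λ=-1 ⇒ h* = (8)/1 = 8.0000.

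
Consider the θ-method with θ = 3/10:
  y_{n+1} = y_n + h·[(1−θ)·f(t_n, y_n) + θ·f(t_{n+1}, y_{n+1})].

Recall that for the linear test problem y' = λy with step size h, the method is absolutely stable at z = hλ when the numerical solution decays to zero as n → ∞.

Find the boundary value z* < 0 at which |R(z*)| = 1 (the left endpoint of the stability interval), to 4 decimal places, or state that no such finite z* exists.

left endpoint -5.0000.

On y'=λy, z=hλ:
  y_{n+1} = y_n + z·[7/10·y_n + 3/10·y_{n+1}] ⇒ (1 − 3/10z)y_{n+1} = (1 + 7/10z)y_n
  so R(z) = (1 + 7/10z)/(1 − 3/10z).

Need |R(x)|<1, x<0.
x=-1.19: |R|=0.1231
R=−1: 1+7/10x = −1+3/10x ⇒ -2/5x=2 ⇒ x=2/(-2/5)=-5.0000
Confirm numerically:
  x=-3.686: |R|=0.75040 <1
  x=-3.569: |R|=0.72357 <1
  x=-3.112: |R|=0.60943 <1
  x=-2.474: |R|=0.42004 <1
  x=-5.585: |R|=1.08746 >1
  x=-5.324: |R|=1.04990 >1
Interval (-5.0000, 0).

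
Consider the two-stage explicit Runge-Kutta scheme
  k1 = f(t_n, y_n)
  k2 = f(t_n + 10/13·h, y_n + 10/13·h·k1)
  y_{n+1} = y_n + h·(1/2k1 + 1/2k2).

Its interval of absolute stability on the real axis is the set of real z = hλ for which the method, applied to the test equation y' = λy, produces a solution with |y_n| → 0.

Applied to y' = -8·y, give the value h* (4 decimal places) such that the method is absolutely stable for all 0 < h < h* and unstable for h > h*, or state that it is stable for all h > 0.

Test eqn y'=λy, z=hλ:
  k1=λy_n ⇒ h·k1=z·y_n;  k2=λ(1+10/13z)y_n ⇒ h·k2=z(1+10/13z)y_n
  y_{n+1}/y_n = 1 + 1/2z + 1/2z(1+10/13z) = 1 + z + 5/13z²
  R(z) = 1 + z + 5/13z².

Solve |R(x)|<1 on ℝ⁻.
x=-1.27: |R|=0.3503
R=1: x+5/13x²=0 ⇒ x=−13/5=-2.6000; min R=1−1/(4·5/13)=0.3500>−1
Confirm numerically:
  x=-2.488: |R|=0.89282 <1
  x=-2.337: |R|=0.76360 <1
  x=-1.740: |R|=0.42446 <1
  x=-1.386: |R|=0.35284 <1
  x=-3.091: |R|=1.58372 >1
  x=-3.085: |R|=1.57547 >1
  x=-3.025: |R|=1.49447 >1
So |R|<1 on (-2.6000, 0).

(-2.6000,0); λ=-8 ⇒ h* = (13/5)/8 = 0.3250.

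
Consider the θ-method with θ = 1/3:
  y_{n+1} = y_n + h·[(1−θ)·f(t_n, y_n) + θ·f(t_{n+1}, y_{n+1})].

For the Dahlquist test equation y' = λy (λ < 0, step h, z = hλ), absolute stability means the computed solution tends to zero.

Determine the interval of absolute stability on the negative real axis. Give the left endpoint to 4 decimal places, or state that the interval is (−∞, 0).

Set f=λy, z=hλ:
  y_{n+1} = y_n + z·[2/3·y_n + 1/3·y_{n+1}] ⇒ (1 − 1/3z)y_{n+1} = (1 + 2/3z)y_n
  so R(z) = (1 + 2/3z)/(1 − 1/3z).

Boundary: |R(x)|=1, x<0.
x=-0.46: |R|=0.6012
R=−1: 1+2/3x = −1+1/3x ⇒ -1/3x=2 ⇒ x=2/(-1/3)=-6.0000
Confirm numerically:
  x=-3.951: |R|=0.70522 <1
  x=-3.581: |R|=0.63243 <1
  x=-3.250: |R|=0.56000 <1
  x=-2.680: |R|=0.41549 <1
  x=-6.574: |R|=1.05995 >1
  x=-6.428: |R|=1.04540 >1
  x=-6.273: |R|=1.02944 >1
Stable set (-6.0000, 0).

z∈(-6.0000,0).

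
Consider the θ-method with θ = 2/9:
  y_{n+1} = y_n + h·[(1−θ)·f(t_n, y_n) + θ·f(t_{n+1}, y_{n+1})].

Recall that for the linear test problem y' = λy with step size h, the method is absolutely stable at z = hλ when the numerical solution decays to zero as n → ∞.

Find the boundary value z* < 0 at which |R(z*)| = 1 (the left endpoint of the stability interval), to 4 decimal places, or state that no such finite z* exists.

Test eqn y'=λy, z=hλ:
  y_{n+1} = y_n + z·[7/9·y_n + 2/9·y_{n+1}] ⇒ (1 − 2/9z)y_{n+1} = (1 + 7/9z)y_n
  ⇒ R(z) = (1 + 7/9z)/(1 − 2/9z).

Solve |R(x)|<1 on ℝ⁻.
x=-0.61: |R|=0.4628
R=−1: 1+7/9x = −1+2/9x ⇒ -5/9x=2 ⇒ x=2/(-5/9)=-3.6000
Confirm numerically:
  x=-3.459: |R|=0.95571 <1
  x=-2.723: |R|=0.69646 <1
  x=-2.568: |R|=0.63497 <1
  x=-2.222: |R|=0.48750 <1
  x=-3.673: |R|=1.02233 >1
  x=-3.668: |R|=1.02081 >1
Interval (-3.6000, 0).

left endpoint -3.6000.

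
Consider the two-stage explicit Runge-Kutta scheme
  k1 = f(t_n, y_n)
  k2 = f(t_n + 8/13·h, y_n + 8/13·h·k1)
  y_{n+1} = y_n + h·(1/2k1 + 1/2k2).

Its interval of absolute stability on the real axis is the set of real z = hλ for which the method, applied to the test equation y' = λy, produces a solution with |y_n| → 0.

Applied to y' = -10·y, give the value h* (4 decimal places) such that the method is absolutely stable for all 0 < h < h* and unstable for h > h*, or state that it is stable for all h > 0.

Test eqn y'=λy, z=hλ:
  k1=λy_n ⇒ h·k1=z·y_n;  k2=λ(1+8/13z)y_n ⇒ h·k2=z(1+8/13z)y_n
  y_{n+1}/y_n = 1 + 1/2z + 1/2z(1+8/13z) = 1 + z + 4/13z²
  so R(z) = 1 + z + 4/13z².

Solve |R(x)|<1 on ℝ⁻.
x=-0.65: |R|=0.4800
R=1: x+4/13x²=0 ⇒ x=−13/4=-3.2500; min R=1−1/(4·4/13)=0.1875>−1
Confirm numerically:
  x=-2.445: |R|=0.39439 <1
  x=-2.437: |R|=0.39038 <1
  x=-2.083: |R|=0.25204 <1
  x=-1.657: |R|=0.18782 <1
  x=-3.644: |R|=1.44176 >1
  x=-3.633: |R|=1.42814 >1
Stable set (-3.2500, 0).

(-3.2500,0); λ=-10 ⇒ h* = (13/4)/10 = 0.3250.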